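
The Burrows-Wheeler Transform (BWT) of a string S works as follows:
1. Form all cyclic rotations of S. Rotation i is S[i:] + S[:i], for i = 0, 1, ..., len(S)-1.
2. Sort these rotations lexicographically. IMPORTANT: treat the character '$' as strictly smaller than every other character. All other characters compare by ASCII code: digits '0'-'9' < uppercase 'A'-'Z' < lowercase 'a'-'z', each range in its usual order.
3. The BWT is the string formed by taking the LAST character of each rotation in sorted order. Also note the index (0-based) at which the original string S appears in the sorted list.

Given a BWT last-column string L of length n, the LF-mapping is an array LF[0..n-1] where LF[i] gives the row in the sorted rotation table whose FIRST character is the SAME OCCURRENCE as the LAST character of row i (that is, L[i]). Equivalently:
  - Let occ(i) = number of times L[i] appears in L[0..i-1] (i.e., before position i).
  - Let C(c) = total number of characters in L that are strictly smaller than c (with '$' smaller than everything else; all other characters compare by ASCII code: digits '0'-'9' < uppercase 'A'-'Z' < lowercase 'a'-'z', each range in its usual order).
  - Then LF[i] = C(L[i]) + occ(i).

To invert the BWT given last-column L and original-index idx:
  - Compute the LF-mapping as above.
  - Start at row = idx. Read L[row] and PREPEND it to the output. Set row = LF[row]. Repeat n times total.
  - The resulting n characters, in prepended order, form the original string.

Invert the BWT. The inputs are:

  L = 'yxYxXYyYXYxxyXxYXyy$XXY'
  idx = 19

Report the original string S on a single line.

LF mapping: 18 13 7 14 1 8 19 9 2 10 15 16 20 3 17 11 4 21 22 0 5 6 12
Walk LF starting at row 19, prepending L[row]:
  step 1: row=19, L[19]='$', prepend. Next row=LF[19]=0
  step 2: row=0, L[0]='y', prepend. Next row=LF[0]=18
  step 3: row=18, L[18]='y', prepend. Next row=LF[18]=22
  step 4: row=22, L[22]='Y', prepend. Next row=LF[22]=12
  step 5: row=12, L[12]='y', prepend. Next row=LF[12]=20
  step 6: row=20, L[20]='X', prepend. Next row=LF[20]=5
  step 7: row=5, L[5]='Y', prepend. Next row=LF[5]=8
  step 8: row=8, L[8]='X', prepend. Next row=LF[8]=2
  step 9: row=2, L[2]='Y', prepend. Next row=LF[2]=7
  step 10: row=7, L[7]='Y', prepend. Next row=LF[7]=9
  step 11: row=9, L[9]='Y', prepend. Next row=LF[9]=10
  step 12: row=10, L[10]='x', prepend. Next row=LF[10]=15
  step 13: row=15, L[15]='Y', prepend. Next row=LF[15]=11
  step 14: row=11, L[11]='x', prepend. Next row=LF[11]=16
  step 15: row=16, L[16]='X', prepend. Next row=LF[16]=4
  step 16: row=4, L[4]='X', prepend. Next row=LF[4]=1
  step 17: row=1, L[1]='x', prepend. Next row=LF[1]=13
  step 18: row=13, L[13]='X', prepend. Next row=LF[13]=3
  step 19: row=3, L[3]='x', prepend. Next row=LF[3]=14
  step 20: row=14, L[14]='x', prepend. Next row=LF[14]=17
  step 21: row=17, L[17]='y', prepend. Next row=LF[17]=21
  step 22: row=21, L[21]='X', prepend. Next row=LF[21]=6
  step 23: row=6, L[6]='y', prepend. Next row=LF[6]=19
Reversed output: yXyxxXxXXxYxYYYXYXyYyy$

Answer: yXyxxXxXXxYxYYYXYXyYyy$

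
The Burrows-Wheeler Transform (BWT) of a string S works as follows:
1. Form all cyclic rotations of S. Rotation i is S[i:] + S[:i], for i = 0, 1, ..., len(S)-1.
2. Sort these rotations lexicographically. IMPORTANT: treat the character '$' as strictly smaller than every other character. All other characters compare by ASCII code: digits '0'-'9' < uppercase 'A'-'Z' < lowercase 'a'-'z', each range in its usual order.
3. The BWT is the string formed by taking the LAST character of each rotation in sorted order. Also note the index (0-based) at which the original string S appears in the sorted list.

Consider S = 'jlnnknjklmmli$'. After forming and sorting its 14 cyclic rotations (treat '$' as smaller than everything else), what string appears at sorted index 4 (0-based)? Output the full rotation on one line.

All 14 rotations (rotation i = S[i:]+S[:i]):
  rot[0] = jlnnknjklmmli$
  rot[1] = lnnknjklmmli$j
  rot[2] = nnknjklmmli$jl
  rot[3] = nknjklmmli$jln
  rot[4] = knjklmmli$jlnn
  rot[5] = njklmmli$jlnnk
  rot[6] = jklmmli$jlnnkn
  rot[7] = klmmli$jlnnknj
  rot[8] = lmmli$jlnnknjk
  rot[9] = mmli$jlnnknjkl
  rot[10] = mli$jlnnknjklm
  rot[11] = li$jlnnknjklmm
  rot[12] = i$jlnnknjklmml
  rot[13] = $jlnnknjklmmli
Sorted (with $ < everything):
  sorted[0] = $jlnnknjklmmli
  sorted[1] = i$jlnnknjklmml
  sorted[2] = jklmmli$jlnnkn
  sorted[3] = jlnnknjklmmli$
  sorted[4] = klmmli$jlnnknj
  sorted[5] = knjklmmli$jlnn
  sorted[6] = li$jlnnknjklmm
  sorted[7] = lmmli$jlnnknjk
  sorted[8] = lnnknjklmmli$j
  sorted[9] = mli$jlnnknjklm
  sorted[10] = mmli$jlnnknjkl
  sorted[11] = njklmmli$jlnnk
  sorted[12] = nknjklmmli$jln
  sorted[13] = nnknjklmmli$jl
sorted[4] = klmmli$jlnnknj

Answer: klmmli$jlnnknj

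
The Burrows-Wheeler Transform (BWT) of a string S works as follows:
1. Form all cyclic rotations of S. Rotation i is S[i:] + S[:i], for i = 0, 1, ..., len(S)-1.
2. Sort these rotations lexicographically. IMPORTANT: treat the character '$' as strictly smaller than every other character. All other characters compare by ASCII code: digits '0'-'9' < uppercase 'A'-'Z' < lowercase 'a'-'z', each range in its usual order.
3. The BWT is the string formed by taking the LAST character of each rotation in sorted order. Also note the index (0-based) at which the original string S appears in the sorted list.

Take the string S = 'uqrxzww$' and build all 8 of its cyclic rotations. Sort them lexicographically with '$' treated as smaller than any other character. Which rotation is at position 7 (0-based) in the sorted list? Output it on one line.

All 8 rotations (rotation i = S[i:]+S[:i]):
  rot[0] = uqrxzww$
  rot[1] = qrxzww$u
  rot[2] = rxzww$uq
  rot[3] = xzww$uqr
  rot[4] = zww$uqrx
  rot[5] = ww$uqrxz
  rot[6] = w$uqrxzw
  rot[7] = $uqrxzww
Sorted (with $ < everything):
  sorted[0] = $uqrxzww
  sorted[1] = qrxzww$u
  sorted[2] = rxzww$uq
  sorted[3] = uqrxzww$
  sorted[4] = w$uqrxzw
  sorted[5] = ww$uqrxz
  sorted[6] = xzww$uqr
  sorted[7] = zww$uqrx
sorted[7] = zww$uqrx

Answer: zww$uqrx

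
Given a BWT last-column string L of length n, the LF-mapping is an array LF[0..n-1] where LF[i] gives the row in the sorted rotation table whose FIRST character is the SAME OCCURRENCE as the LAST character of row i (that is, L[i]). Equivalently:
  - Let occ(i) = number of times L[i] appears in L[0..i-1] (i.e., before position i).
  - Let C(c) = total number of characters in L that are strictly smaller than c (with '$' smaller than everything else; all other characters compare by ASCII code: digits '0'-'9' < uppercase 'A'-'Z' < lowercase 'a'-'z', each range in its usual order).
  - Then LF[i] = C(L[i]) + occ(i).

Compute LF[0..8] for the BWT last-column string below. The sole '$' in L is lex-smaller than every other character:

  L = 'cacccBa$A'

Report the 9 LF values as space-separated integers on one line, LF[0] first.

Char counts: '$':1, 'A':1, 'B':1, 'a':2, 'c':4
C (first-col start): C('$')=0, C('A')=1, C('B')=2, C('a')=3, C('c')=5
L[0]='c': occ=0, LF[0]=C('c')+0=5+0=5
L[1]='a': occ=0, LF[1]=C('a')+0=3+0=3
L[2]='c': occ=1, LF[2]=C('c')+1=5+1=6
L[3]='c': occ=2, LF[3]=C('c')+2=5+2=7
L[4]='c': occ=3, LF[4]=C('c')+3=5+3=8
L[5]='B': occ=0, LF[5]=C('B')+0=2+0=2
L[6]='a': occ=1, LF[6]=C('a')+1=3+1=4
L[7]='$': occ=0, LF[7]=C('$')+0=0+0=0
L[8]='A': occ=0, LF[8]=C('A')+0=1+0=1

Answer: 5 3 6 7 8 2 4 0 1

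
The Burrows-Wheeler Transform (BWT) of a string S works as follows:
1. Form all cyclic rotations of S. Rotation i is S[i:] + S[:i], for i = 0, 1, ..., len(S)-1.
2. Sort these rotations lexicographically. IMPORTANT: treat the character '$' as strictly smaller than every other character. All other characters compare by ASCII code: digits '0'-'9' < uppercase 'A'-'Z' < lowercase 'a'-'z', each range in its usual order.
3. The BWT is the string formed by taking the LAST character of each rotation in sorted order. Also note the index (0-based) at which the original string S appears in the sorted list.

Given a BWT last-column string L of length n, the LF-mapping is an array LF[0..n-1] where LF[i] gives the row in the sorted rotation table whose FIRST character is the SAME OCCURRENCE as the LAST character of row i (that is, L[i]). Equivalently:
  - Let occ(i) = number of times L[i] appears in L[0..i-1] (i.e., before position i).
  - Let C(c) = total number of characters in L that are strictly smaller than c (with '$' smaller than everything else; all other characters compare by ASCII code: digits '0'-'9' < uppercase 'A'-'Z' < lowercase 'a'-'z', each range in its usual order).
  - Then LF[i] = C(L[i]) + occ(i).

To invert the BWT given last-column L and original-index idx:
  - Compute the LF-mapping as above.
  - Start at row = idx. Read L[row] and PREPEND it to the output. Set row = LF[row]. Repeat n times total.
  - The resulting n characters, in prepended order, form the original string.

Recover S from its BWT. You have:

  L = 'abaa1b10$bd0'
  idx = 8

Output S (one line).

LF mapping: 5 8 6 7 3 9 4 1 0 10 11 2
Walk LF starting at row 8, prepending L[row]:
  step 1: row=8, L[8]='$', prepend. Next row=LF[8]=0
  step 2: row=0, L[0]='a', prepend. Next row=LF[0]=5
  step 3: row=5, L[5]='b', prepend. Next row=LF[5]=9
  step 4: row=9, L[9]='b', prepend. Next row=LF[9]=10
  step 5: row=10, L[10]='d', prepend. Next row=LF[10]=11
  step 6: row=11, L[11]='0', prepend. Next row=LF[11]=2
  step 7: row=2, L[2]='a', prepend. Next row=LF[2]=6
  step 8: row=6, L[6]='1', prepend. Next row=LF[6]=4
  step 9: row=4, L[4]='1', prepend. Next row=LF[4]=3
  step 10: row=3, L[3]='a', prepend. Next row=LF[3]=7
  step 11: row=7, L[7]='0', prepend. Next row=LF[7]=1
  step 12: row=1, L[1]='b', prepend. Next row=LF[1]=8
Reversed output: b0a11a0dbba$

Answer: b0a11a0dbba$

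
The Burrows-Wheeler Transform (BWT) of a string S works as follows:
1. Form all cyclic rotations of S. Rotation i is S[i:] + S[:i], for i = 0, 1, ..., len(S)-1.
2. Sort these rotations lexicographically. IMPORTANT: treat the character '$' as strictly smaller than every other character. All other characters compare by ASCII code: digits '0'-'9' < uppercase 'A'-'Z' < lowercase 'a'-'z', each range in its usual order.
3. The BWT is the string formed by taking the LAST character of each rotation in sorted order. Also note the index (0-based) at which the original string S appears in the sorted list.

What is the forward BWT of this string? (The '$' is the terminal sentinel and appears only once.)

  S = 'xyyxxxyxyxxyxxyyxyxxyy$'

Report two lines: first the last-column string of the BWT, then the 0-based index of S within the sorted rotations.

All 23 rotations (rotation i = S[i:]+S[:i]):
  rot[0] = xyyxxxyxyxxyxxyyxyxxyy$
  rot[1] = yyxxxyxyxxyxxyyxyxxyy$x
  rot[2] = yxxxyxyxxyxxyyxyxxyy$xy
  rot[3] = xxxyxyxxyxxyyxyxxyy$xyy
  rot[4] = xxyxyxxyxxyyxyxxyy$xyyx
  rot[5] = xyxyxxyxxyyxyxxyy$xyyxx
  rot[6] = yxyxxyxxyyxyxxyy$xyyxxx
  rot[7] = xyxxyxxyyxyxxyy$xyyxxxy
  rot[8] = yxxyxxyyxyxxyy$xyyxxxyx
  rot[9] = xxyxxyyxyxxyy$xyyxxxyxy
  rot[10] = xyxxyyxyxxyy$xyyxxxyxyx
  rot[11] = yxxyyxyxxyy$xyyxxxyxyxx
  rot[12] = xxyyxyxxyy$xyyxxxyxyxxy
  rot[13] = xyyxyxxyy$xyyxxxyxyxxyx
  rot[14] = yyxyxxyy$xyyxxxyxyxxyxx
  rot[15] = yxyxxyy$xyyxxxyxyxxyxxy
  rot[16] = xyxxyy$xyyxxxyxyxxyxxyy
  rot[17] = yxxyy$xyyxxxyxyxxyxxyyx
  rot[18] = xxyy$xyyxxxyxyxxyxxyyxy
  rot[19] = xyy$xyyxxxyxyxxyxxyyxyx
  rot[20] = yy$xyyxxxyxyxxyxxyyxyxx
  rot[21] = y$xyyxxxyxyxxyxxyyxyxxy
  rot[22] = $xyyxxxyxyxxyxxyyxyxxyy
Sorted (with $ < everything):
  sorted[0] = $xyyxxxyxyxxyxxyyxyxxyy  (last char: 'y')
  sorted[1] = xxxyxyxxyxxyyxyxxyy$xyy  (last char: 'y')
  sorted[2] = xxyxxyyxyxxyy$xyyxxxyxy  (last char: 'y')
  sorted[3] = xxyxyxxyxxyyxyxxyy$xyyx  (last char: 'x')
  sorted[4] = xxyy$xyyxxxyxyxxyxxyyxy  (last char: 'y')
  sorted[5] = xxyyxyxxyy$xyyxxxyxyxxy  (last char: 'y')
  sorted[6] = xyxxyxxyyxyxxyy$xyyxxxy  (last char: 'y')
  sorted[7] = xyxxyy$xyyxxxyxyxxyxxyy  (last char: 'y')
  sorted[8] = xyxxyyxyxxyy$xyyxxxyxyx  (last char: 'x')
  sorted[9] = xyxyxxyxxyyxyxxyy$xyyxx  (last char: 'x')
  sorted[10] = xyy$xyyxxxyxyxxyxxyyxyx  (last char: 'x')
  sorted[11] = xyyxxxyxyxxyxxyyxyxxyy$  (last char: '$')
  sorted[12] = xyyxyxxyy$xyyxxxyxyxxyx  (last char: 'x')
  sorted[13] = y$xyyxxxyxyxxyxxyyxyxxy  (last char: 'y')
  sorted[14] = yxxxyxyxxyxxyyxyxxyy$xy  (last char: 'y')
  sorted[15] = yxxyxxyyxyxxyy$xyyxxxyx  (last char: 'x')
  sorted[16] = yxxyy$xyyxxxyxyxxyxxyyx  (last char: 'x')
  sorted[17] = yxxyyxyxxyy$xyyxxxyxyxx  (last char: 'x')
  sorted[18] = yxyxxyxxyyxyxxyy$xyyxxx  (last char: 'x')
  sorted[19] = yxyxxyy$xyyxxxyxyxxyxxy  (last char: 'y')
  sorted[20] = yy$xyyxxxyxyxxyxxyyxyxx  (last char: 'x')
  sorted[21] = yyxxxyxyxxyxxyyxyxxyy$x  (last char: 'x')
  sorted[22] = yyxyxxyy$xyyxxxyxyxxyxx  (last char: 'x')
Last column: yyyxyyyyxxx$xyyxxxxyxxx
Original string S is at sorted index 11

Answer: yyyxyyyyxxx$xyyxxxxyxxx
11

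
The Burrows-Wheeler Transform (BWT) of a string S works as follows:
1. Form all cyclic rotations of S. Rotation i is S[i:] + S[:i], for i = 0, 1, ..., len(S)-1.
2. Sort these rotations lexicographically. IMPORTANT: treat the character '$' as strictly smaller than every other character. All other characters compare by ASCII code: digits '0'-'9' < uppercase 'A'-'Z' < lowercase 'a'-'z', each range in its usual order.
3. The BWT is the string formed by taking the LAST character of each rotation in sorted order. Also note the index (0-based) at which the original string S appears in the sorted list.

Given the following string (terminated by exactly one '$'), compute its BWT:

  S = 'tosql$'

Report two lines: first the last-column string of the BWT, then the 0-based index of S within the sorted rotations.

Answer: lqtso$
5

Derivation:
All 6 rotations (rotation i = S[i:]+S[:i]):
  rot[0] = tosql$
  rot[1] = osql$t
  rot[2] = sql$to
  rot[3] = ql$tos
  rot[4] = l$tosq
  rot[5] = $tosql
Sorted (with $ < everything):
  sorted[0] = $tosql  (last char: 'l')
  sorted[1] = l$tosq  (last char: 'q')
  sorted[2] = osql$t  (last char: 't')
  sorted[3] = ql$tos  (last char: 's')
  sorted[4] = sql$to  (last char: 'o')
  sorted[5] = tosql$  (last char: '$')
Last column: lqtso$
Original string S is at sorted index 5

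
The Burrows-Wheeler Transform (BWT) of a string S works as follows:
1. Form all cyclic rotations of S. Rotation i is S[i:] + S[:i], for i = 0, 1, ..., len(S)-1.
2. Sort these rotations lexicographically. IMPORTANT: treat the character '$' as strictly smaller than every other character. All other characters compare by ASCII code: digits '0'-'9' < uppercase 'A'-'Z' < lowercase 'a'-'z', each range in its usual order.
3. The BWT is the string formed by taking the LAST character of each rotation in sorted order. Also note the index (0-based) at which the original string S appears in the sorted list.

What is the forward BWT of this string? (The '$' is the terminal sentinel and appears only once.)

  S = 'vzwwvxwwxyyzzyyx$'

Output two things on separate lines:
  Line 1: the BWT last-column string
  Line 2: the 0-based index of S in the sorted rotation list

All 17 rotations (rotation i = S[i:]+S[:i]):
  rot[0] = vzwwvxwwxyyzzyyx$
  rot[1] = zwwvxwwxyyzzyyx$v
  rot[2] = wwvxwwxyyzzyyx$vz
  rot[3] = wvxwwxyyzzyyx$vzw
  rot[4] = vxwwxyyzzyyx$vzww
  rot[5] = xwwxyyzzyyx$vzwwv
  rot[6] = wwxyyzzyyx$vzwwvx
  rot[7] = wxyyzzyyx$vzwwvxw
  rot[8] = xyyzzyyx$vzwwvxww
  rot[9] = yyzzyyx$vzwwvxwwx
  rot[10] = yzzyyx$vzwwvxwwxy
  rot[11] = zzyyx$vzwwvxwwxyy
  rot[12] = zyyx$vzwwvxwwxyyz
  rot[13] = yyx$vzwwvxwwxyyzz
  rot[14] = yx$vzwwvxwwxyyzzy
  rot[15] = x$vzwwvxwwxyyzzyy
  rot[16] = $vzwwvxwwxyyzzyyx
Sorted (with $ < everything):
  sorted[0] = $vzwwvxwwxyyzzyyx  (last char: 'x')
  sorted[1] = vxwwxyyzzyyx$vzww  (last char: 'w')
  sorted[2] = vzwwvxwwxyyzzyyx$  (last char: '$')
  sorted[3] = wvxwwxyyzzyyx$vzw  (last char: 'w')
  sorted[4] = wwvxwwxyyzzyyx$vz  (last char: 'z')
  sorted[5] = wwxyyzzyyx$vzwwvx  (last char: 'x')
  sorted[6] = wxyyzzyyx$vzwwvxw  (last char: 'w')
  sorted[7] = x$vzwwvxwwxyyzzyy  (last char: 'y')
  sorted[8] = xwwxyyzzyyx$vzwwv  (last char: 'v')
  sorted[9] = xyyzzyyx$vzwwvxww  (last char: 'w')
  sorted[10] = yx$vzwwvxwwxyyzzy  (last char: 'y')
  sorted[11] = yyx$vzwwvxwwxyyzz  (last char: 'z')
  sorted[12] = yyzzyyx$vzwwvxwwx  (last char: 'x')
  sorted[13] = yzzyyx$vzwwvxwwxy  (last char: 'y')
  sorted[14] = zwwvxwwxyyzzyyx$v  (last char: 'v')
  sorted[15] = zyyx$vzwwvxwwxyyz  (last char: 'z')
  sorted[16] = zzyyx$vzwwvxwwxyy  (last char: 'y')
Last column: xw$wzxwyvwyzxyvzy
Original string S is at sorted index 2

Answer: xw$wzxwyvwyzxyvzy
2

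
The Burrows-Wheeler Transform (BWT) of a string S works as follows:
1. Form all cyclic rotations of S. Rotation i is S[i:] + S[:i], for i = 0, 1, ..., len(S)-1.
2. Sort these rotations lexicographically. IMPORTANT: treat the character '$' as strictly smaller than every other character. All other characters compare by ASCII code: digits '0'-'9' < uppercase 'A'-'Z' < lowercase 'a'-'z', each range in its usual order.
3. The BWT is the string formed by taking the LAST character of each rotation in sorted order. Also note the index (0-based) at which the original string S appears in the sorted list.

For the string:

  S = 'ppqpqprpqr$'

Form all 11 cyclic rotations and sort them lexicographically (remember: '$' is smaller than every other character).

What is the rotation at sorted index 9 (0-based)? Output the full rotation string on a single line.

Answer: r$ppqpqprpq

Derivation:
All 11 rotations (rotation i = S[i:]+S[:i]):
  rot[0] = ppqpqprpqr$
  rot[1] = pqpqprpqr$p
  rot[2] = qpqprpqr$pp
  rot[3] = pqprpqr$ppq
  rot[4] = qprpqr$ppqp
  rot[5] = prpqr$ppqpq
  rot[6] = rpqr$ppqpqp
  rot[7] = pqr$ppqpqpr
  rot[8] = qr$ppqpqprp
  rot[9] = r$ppqpqprpq
  rot[10] = $ppqpqprpqr
Sorted (with $ < everything):
  sorted[0] = $ppqpqprpqr
  sorted[1] = ppqpqprpqr$
  sorted[2] = pqpqprpqr$p
  sorted[3] = pqprpqr$ppq
  sorted[4] = pqr$ppqpqpr
  sorted[5] = prpqr$ppqpq
  sorted[6] = qpqprpqr$pp
  sorted[7] = qprpqr$ppqp
  sorted[8] = qr$ppqpqprp
  sorted[9] = r$ppqpqprpq
  sorted[10] = rpqr$ppqpqp
sorted[9] = r$ppqpqprpq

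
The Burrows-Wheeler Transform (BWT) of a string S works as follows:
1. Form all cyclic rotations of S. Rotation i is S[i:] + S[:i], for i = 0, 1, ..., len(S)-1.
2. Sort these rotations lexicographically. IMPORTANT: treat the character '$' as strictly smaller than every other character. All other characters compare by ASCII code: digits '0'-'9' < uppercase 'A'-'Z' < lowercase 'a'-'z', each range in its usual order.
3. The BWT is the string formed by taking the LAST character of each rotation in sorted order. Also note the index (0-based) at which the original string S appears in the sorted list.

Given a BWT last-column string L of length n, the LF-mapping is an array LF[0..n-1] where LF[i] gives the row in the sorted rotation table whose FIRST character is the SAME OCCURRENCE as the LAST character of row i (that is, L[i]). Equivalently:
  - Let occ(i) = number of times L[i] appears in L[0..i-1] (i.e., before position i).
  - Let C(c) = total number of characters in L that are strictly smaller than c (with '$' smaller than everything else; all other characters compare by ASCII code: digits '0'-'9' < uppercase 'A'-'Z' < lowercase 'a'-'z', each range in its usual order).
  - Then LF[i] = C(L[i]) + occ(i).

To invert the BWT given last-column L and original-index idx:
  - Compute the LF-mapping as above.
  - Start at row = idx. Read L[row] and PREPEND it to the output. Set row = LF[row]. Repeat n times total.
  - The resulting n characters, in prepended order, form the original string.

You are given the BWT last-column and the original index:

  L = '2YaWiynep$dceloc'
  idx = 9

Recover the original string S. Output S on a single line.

Answer: encyclopediaWY2$

Derivation:
LF mapping: 1 3 4 2 10 15 12 8 14 0 7 5 9 11 13 6
Walk LF starting at row 9, prepending L[row]:
  step 1: row=9, L[9]='$', prepend. Next row=LF[9]=0
  step 2: row=0, L[0]='2', prepend. Next row=LF[0]=1
  step 3: row=1, L[1]='Y', prepend. Next row=LF[1]=3
  step 4: row=3, L[3]='W', prepend. Next row=LF[3]=2
  step 5: row=2, L[2]='a', prepend. Next row=LF[2]=4
  step 6: row=4, L[4]='i', prepend. Next row=LF[4]=10
  step 7: row=10, L[10]='d', prepend. Next row=LF[10]=7
  step 8: row=7, L[7]='e', prepend. Next row=LF[7]=8
  step 9: row=8, L[8]='p', prepend. Next row=LF[8]=14
  step 10: row=14, L[14]='o', prepend. Next row=LF[14]=13
  step 11: row=13, L[13]='l', prepend. Next row=LF[13]=11
  step 12: row=11, L[11]='c', prepend. Next row=LF[11]=5
  step 13: row=5, L[5]='y', prepend. Next row=LF[5]=15
  step 14: row=15, L[15]='c', prepend. Next row=LF[15]=6
  step 15: row=6, L[6]='n', prepend. Next row=LF[6]=12
  step 16: row=12, L[12]='e', prepend. Next row=LF[12]=9
Reversed output: encyclopediaWY2$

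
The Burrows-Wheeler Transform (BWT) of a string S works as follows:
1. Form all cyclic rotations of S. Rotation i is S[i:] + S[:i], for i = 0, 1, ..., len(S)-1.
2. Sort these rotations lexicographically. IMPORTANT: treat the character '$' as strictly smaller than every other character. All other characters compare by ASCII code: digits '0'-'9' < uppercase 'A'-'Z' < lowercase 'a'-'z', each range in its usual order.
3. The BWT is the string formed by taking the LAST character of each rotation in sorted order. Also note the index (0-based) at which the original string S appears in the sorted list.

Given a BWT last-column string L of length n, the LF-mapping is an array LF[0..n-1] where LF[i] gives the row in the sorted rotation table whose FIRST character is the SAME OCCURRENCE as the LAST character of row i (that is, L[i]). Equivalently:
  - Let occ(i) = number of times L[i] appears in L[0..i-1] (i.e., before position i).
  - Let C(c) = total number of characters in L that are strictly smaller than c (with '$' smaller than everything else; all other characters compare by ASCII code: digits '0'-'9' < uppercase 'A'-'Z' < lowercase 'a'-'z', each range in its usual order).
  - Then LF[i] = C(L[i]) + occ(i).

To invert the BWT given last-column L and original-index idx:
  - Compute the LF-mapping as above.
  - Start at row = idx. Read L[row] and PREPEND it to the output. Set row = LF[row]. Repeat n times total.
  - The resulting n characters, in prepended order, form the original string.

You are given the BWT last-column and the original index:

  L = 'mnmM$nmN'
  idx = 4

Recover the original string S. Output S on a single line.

LF mapping: 3 6 4 1 0 7 5 2
Walk LF starting at row 4, prepending L[row]:
  step 1: row=4, L[4]='$', prepend. Next row=LF[4]=0
  step 2: row=0, L[0]='m', prepend. Next row=LF[0]=3
  step 3: row=3, L[3]='M', prepend. Next row=LF[3]=1
  step 4: row=1, L[1]='n', prepend. Next row=LF[1]=6
  step 5: row=6, L[6]='m', prepend. Next row=LF[6]=5
  step 6: row=5, L[5]='n', prepend. Next row=LF[5]=7
  step 7: row=7, L[7]='N', prepend. Next row=LF[7]=2
  step 8: row=2, L[2]='m', prepend. Next row=LF[2]=4
Reversed output: mNnmnMm$

Answer: mNnmnMm$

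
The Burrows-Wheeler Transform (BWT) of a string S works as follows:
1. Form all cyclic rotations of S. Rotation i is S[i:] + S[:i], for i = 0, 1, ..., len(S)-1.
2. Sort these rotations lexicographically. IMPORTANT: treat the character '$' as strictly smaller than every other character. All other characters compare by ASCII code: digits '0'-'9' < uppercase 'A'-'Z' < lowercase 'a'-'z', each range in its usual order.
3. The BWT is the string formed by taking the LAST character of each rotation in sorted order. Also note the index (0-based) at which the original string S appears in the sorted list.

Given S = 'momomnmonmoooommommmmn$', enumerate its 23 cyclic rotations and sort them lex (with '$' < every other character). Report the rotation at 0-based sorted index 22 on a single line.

All 23 rotations (rotation i = S[i:]+S[:i]):
  rot[0] = momomnmonmoooommommmmn$
  rot[1] = omomnmonmoooommommmmn$m
  rot[2] = momnmonmoooommommmmn$mo
  rot[3] = omnmonmoooommommmmn$mom
  rot[4] = mnmonmoooommommmmn$momo
  rot[5] = nmonmoooommommmmn$momom
  rot[6] = monmoooommommmmn$momomn
  rot[7] = onmoooommommmmn$momomnm
  rot[8] = nmoooommommmmn$momomnmo
  rot[9] = moooommommmmn$momomnmon
  rot[10] = oooommommmmn$momomnmonm
  rot[11] = ooommommmmn$momomnmonmo
  rot[12] = oommommmmn$momomnmonmoo
  rot[13] = ommommmmn$momomnmonmooo
  rot[14] = mmommmmn$momomnmonmoooo
  rot[15] = mommmmn$momomnmonmoooom
  rot[16] = ommmmn$momomnmonmoooomm
  rot[17] = mmmmn$momomnmonmoooommo
  rot[18] = mmmn$momomnmonmoooommom
  rot[19] = mmn$momomnmonmoooommomm
  rot[20] = mn$momomnmonmoooommommm
  rot[21] = n$momomnmonmoooommommmm
  rot[22] = $momomnmonmoooommommmmn
Sorted (with $ < everything):
  sorted[0] = $momomnmonmoooommommmmn
  sorted[1] = mmmmn$momomnmonmoooommo
  sorted[2] = mmmn$momomnmonmoooommom
  sorted[3] = mmn$momomnmonmoooommomm
  sorted[4] = mmommmmn$momomnmonmoooo
  sorted[5] = mn$momomnmonmoooommommm
  sorted[6] = mnmonmoooommommmmn$momo
  sorted[7] = mommmmn$momomnmonmoooom
  sorted[8] = momnmonmoooommommmmn$mo
  sorted[9] = momomnmonmoooommommmmn$
  sorted[10] = monmoooommommmmn$momomn
  sorted[11] = moooommommmmn$momomnmon
  sorted[12] = n$momomnmonmoooommommmm
  sorted[13] = nmonmoooommommmmn$momom
  sorted[14] = nmoooommommmmn$momomnmo
  sorted[15] = ommmmn$momomnmonmoooomm
  sorted[16] = ommommmmn$momomnmonmooo
  sorted[17] = omnmonmoooommommmmn$mom
  sorted[18] = omomnmonmoooommommmmn$m
  sorted[19] = onmoooommommmmn$momomnm
  sorted[20] = oommommmmn$momomnmonmoo
  sorted[21] = ooommommmmn$momomnmonmo
  sorted[22] = oooommommmmn$momomnmonm
sorted[22] = oooommommmmn$momomnmonm

Answer: oooommommmmn$momomnmonm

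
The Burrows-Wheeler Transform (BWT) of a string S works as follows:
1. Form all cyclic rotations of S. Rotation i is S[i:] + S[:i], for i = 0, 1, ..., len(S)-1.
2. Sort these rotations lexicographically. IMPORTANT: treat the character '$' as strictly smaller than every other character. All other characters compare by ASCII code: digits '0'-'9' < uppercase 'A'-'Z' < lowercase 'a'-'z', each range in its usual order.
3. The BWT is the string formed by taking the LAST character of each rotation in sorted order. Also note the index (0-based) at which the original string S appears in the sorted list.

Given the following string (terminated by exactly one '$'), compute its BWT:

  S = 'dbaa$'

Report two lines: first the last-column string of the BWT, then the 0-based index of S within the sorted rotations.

All 5 rotations (rotation i = S[i:]+S[:i]):
  rot[0] = dbaa$
  rot[1] = baa$d
  rot[2] = aa$db
  rot[3] = a$dba
  rot[4] = $dbaa
Sorted (with $ < everything):
  sorted[0] = $dbaa  (last char: 'a')
  sorted[1] = a$dba  (last char: 'a')
  sorted[2] = aa$db  (last char: 'b')
  sorted[3] = baa$d  (last char: 'd')
  sorted[4] = dbaa$  (last char: '$')
Last column: aabd$
Original string S is at sorted index 4

Answer: aabd$
4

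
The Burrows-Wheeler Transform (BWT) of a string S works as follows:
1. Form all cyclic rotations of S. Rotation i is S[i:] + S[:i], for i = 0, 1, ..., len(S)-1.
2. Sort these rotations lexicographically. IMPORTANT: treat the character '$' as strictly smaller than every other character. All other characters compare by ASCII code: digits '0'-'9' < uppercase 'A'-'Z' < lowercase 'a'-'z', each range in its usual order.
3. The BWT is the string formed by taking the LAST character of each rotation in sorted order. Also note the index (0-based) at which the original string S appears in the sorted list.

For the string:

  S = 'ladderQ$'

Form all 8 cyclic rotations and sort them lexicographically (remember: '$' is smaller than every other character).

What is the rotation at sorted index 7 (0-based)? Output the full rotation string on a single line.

All 8 rotations (rotation i = S[i:]+S[:i]):
  rot[0] = ladderQ$
  rot[1] = adderQ$l
  rot[2] = dderQ$la
  rot[3] = derQ$lad
  rot[4] = erQ$ladd
  rot[5] = rQ$ladde
  rot[6] = Q$ladder
  rot[7] = $ladderQ
Sorted (with $ < everything):
  sorted[0] = $ladderQ
  sorted[1] = Q$ladder
  sorted[2] = adderQ$l
  sorted[3] = dderQ$la
  sorted[4] = derQ$lad
  sorted[5] = erQ$ladd
  sorted[6] = ladderQ$
  sorted[7] = rQ$ladde
sorted[7] = rQ$ladde

Answer: rQ$ladde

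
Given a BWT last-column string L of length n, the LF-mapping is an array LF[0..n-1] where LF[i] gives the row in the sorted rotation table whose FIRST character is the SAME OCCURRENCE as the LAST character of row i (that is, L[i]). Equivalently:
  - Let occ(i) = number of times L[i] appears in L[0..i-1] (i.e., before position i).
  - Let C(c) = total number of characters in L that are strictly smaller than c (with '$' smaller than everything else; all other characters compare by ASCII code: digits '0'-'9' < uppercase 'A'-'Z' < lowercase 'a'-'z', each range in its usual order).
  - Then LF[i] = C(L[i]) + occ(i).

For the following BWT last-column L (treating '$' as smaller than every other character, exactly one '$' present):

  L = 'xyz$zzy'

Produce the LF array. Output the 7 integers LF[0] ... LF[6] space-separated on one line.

Answer: 1 2 4 0 5 6 3

Derivation:
Char counts: '$':1, 'x':1, 'y':2, 'z':3
C (first-col start): C('$')=0, C('x')=1, C('y')=2, C('z')=4
L[0]='x': occ=0, LF[0]=C('x')+0=1+0=1
L[1]='y': occ=0, LF[1]=C('y')+0=2+0=2
L[2]='z': occ=0, LF[2]=C('z')+0=4+0=4
L[3]='$': occ=0, LF[3]=C('$')+0=0+0=0
L[4]='z': occ=1, LF[4]=C('z')+1=4+1=5
L[5]='z': occ=2, LF[5]=C('z')+2=4+2=6
L[6]='y': occ=1, LF[6]=C('y')+1=2+1=3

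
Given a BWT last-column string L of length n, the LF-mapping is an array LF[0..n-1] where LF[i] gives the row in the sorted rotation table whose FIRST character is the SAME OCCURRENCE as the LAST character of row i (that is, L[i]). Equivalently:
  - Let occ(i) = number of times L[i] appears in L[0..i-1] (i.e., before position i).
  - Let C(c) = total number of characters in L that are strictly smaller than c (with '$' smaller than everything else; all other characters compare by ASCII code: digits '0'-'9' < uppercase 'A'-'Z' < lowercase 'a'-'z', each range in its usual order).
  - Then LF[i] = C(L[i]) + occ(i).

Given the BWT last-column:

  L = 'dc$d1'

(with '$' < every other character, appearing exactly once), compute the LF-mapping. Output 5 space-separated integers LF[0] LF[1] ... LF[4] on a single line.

Answer: 3 2 0 4 1

Derivation:
Char counts: '$':1, '1':1, 'c':1, 'd':2
C (first-col start): C('$')=0, C('1')=1, C('c')=2, C('d')=3
L[0]='d': occ=0, LF[0]=C('d')+0=3+0=3
L[1]='c': occ=0, LF[1]=C('c')+0=2+0=2
L[2]='$': occ=0, LF[2]=C('$')+0=0+0=0
L[3]='d': occ=1, LF[3]=C('d')+1=3+1=4
L[4]='1': occ=0, LF[4]=C('1')+0=1+0=1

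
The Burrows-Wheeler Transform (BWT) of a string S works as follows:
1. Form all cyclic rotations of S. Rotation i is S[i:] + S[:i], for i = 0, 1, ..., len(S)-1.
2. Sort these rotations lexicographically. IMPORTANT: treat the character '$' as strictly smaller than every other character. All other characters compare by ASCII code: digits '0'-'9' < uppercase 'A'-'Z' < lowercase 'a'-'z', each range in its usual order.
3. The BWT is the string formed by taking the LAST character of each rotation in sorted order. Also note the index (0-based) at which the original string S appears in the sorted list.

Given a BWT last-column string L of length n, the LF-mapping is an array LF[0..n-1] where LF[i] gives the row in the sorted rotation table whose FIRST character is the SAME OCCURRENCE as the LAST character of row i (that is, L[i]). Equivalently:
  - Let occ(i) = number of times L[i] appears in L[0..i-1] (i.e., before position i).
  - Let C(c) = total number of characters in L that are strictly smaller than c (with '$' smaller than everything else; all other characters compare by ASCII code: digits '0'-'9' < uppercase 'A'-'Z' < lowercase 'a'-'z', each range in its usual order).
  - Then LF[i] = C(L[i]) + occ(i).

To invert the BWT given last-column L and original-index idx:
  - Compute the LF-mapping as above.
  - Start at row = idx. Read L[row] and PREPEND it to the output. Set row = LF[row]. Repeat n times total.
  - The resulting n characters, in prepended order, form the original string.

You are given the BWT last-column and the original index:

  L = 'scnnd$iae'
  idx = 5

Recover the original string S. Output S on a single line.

Answer: incandes$

Derivation:
LF mapping: 8 2 6 7 3 0 5 1 4
Walk LF starting at row 5, prepending L[row]:
  step 1: row=5, L[5]='$', prepend. Next row=LF[5]=0
  step 2: row=0, L[0]='s', prepend. Next row=LF[0]=8
  step 3: row=8, L[8]='e', prepend. Next row=LF[8]=4
  step 4: row=4, L[4]='d', prepend. Next row=LF[4]=3
  step 5: row=3, L[3]='n', prepend. Next row=LF[3]=7
  step 6: row=7, L[7]='a', prepend. Next row=LF[7]=1
  step 7: row=1, L[1]='c', prepend. Next row=LF[1]=2
  step 8: row=2, L[2]='n', prepend. Next row=LF[2]=6
  step 9: row=6, L[6]='i', prepend. Next row=LF[6]=5
Reversed output: incandes$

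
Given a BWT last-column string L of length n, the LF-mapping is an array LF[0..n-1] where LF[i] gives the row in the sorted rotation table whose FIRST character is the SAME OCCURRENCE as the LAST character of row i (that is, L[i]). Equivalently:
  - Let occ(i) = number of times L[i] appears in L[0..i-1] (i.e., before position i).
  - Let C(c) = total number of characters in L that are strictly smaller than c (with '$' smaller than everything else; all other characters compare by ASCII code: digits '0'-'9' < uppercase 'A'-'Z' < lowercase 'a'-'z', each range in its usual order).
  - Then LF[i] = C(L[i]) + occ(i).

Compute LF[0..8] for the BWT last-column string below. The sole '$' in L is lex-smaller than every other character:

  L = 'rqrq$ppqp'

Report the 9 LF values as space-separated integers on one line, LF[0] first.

Char counts: '$':1, 'p':3, 'q':3, 'r':2
C (first-col start): C('$')=0, C('p')=1, C('q')=4, C('r')=7
L[0]='r': occ=0, LF[0]=C('r')+0=7+0=7
L[1]='q': occ=0, LF[1]=C('q')+0=4+0=4
L[2]='r': occ=1, LF[2]=C('r')+1=7+1=8
L[3]='q': occ=1, LF[3]=C('q')+1=4+1=5
L[4]='$': occ=0, LF[4]=C('$')+0=0+0=0
L[5]='p': occ=0, LF[5]=C('p')+0=1+0=1
L[6]='p': occ=1, LF[6]=C('p')+1=1+1=2
L[7]='q': occ=2, LF[7]=C('q')+2=4+2=6
L[8]='p': occ=2, LF[8]=C('p')+2=1+2=3

Answer: 7 4 8 5 0 1 2 6 3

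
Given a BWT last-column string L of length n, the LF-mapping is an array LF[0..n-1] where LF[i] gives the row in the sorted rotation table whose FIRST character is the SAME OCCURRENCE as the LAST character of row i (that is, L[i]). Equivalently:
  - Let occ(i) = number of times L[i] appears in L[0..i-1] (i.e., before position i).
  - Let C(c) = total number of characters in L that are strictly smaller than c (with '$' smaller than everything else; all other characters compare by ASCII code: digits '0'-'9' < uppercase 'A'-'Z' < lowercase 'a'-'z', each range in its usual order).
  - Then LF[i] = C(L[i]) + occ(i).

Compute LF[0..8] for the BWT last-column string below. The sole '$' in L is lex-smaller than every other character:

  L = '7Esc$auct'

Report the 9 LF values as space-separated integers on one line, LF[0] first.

Answer: 1 2 6 4 0 3 8 5 7

Derivation:
Char counts: '$':1, '7':1, 'E':1, 'a':1, 'c':2, 's':1, 't':1, 'u':1
C (first-col start): C('$')=0, C('7')=1, C('E')=2, C('a')=3, C('c')=4, C('s')=6, C('t')=7, C('u')=8
L[0]='7': occ=0, LF[0]=C('7')+0=1+0=1
L[1]='E': occ=0, LF[1]=C('E')+0=2+0=2
L[2]='s': occ=0, LF[2]=C('s')+0=6+0=6
L[3]='c': occ=0, LF[3]=C('c')+0=4+0=4
L[4]='$': occ=0, LF[4]=C('$')+0=0+0=0
L[5]='a': occ=0, LF[5]=C('a')+0=3+0=3
L[6]='u': occ=0, LF[6]=C('u')+0=8+0=8
L[7]='c': occ=1, LF[7]=C('c')+1=4+1=5
L[8]='t': occ=0, LF[8]=C('t')+0=7+0=7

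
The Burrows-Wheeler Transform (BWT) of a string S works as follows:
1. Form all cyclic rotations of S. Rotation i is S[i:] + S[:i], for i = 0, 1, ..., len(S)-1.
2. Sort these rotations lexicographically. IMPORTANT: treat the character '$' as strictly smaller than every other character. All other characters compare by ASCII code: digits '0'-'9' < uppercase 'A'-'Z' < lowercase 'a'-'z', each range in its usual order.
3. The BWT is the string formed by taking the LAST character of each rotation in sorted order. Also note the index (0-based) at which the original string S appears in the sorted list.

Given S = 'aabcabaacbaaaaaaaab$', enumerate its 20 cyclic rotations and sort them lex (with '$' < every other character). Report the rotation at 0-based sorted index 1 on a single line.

Answer: aaaaaaaab$aabcabaacb

Derivation:
All 20 rotations (rotation i = S[i:]+S[:i]):
  rot[0] = aabcabaacbaaaaaaaab$
  rot[1] = abcabaacbaaaaaaaab$a
  rot[2] = bcabaacbaaaaaaaab$aa
  rot[3] = cabaacbaaaaaaaab$aab
  rot[4] = abaacbaaaaaaaab$aabc
  rot[5] = baacbaaaaaaaab$aabca
  rot[6] = aacbaaaaaaaab$aabcab
  rot[7] = acbaaaaaaaab$aabcaba
  rot[8] = cbaaaaaaaab$aabcabaa
  rot[9] = baaaaaaaab$aabcabaac
  rot[10] = aaaaaaaab$aabcabaacb
  rot[11] = aaaaaaab$aabcabaacba
  rot[12] = aaaaaab$aabcabaacbaa
  rot[13] = aaaaab$aabcabaacbaaa
  rot[14] = aaaab$aabcabaacbaaaa
  rot[15] = aaab$aabcabaacbaaaaa
  rot[16] = aab$aabcabaacbaaaaaa
  rot[17] = ab$aabcabaacbaaaaaaa
  rot[18] = b$aabcabaacbaaaaaaaa
  rot[19] = $aabcabaacbaaaaaaaab
Sorted (with $ < everything):
  sorted[0] = $aabcabaacbaaaaaaaab
  sorted[1] = aaaaaaaab$aabcabaacb
  sorted[2] = aaaaaaab$aabcabaacba
  sorted[3] = aaaaaab$aabcabaacbaa
  sorted[4] = aaaaab$aabcabaacbaaa
  sorted[5] = aaaab$aabcabaacbaaaa
  sorted[6] = aaab$aabcabaacbaaaaa
  sorted[7] = aab$aabcabaacbaaaaaa
  sorted[8] = aabcabaacbaaaaaaaab$
  sorted[9] = aacbaaaaaaaab$aabcab
  sorted[10] = ab$aabcabaacbaaaaaaa
  sorted[11] = abaacbaaaaaaaab$aabc
  sorted[12] = abcabaacbaaaaaaaab$a
  sorted[13] = acbaaaaaaaab$aabcaba
  sorted[14] = b$aabcabaacbaaaaaaaa
  sorted[15] = baaaaaaaab$aabcabaac
  sorted[16] = baacbaaaaaaaab$aabca
  sorted[17] = bcabaacbaaaaaaaab$aa
  sorted[18] = cabaacbaaaaaaaab$aab
  sorted[19] = cbaaaaaaaab$aabcabaa
sorted[1] = aaaaaaaab$aabcabaacb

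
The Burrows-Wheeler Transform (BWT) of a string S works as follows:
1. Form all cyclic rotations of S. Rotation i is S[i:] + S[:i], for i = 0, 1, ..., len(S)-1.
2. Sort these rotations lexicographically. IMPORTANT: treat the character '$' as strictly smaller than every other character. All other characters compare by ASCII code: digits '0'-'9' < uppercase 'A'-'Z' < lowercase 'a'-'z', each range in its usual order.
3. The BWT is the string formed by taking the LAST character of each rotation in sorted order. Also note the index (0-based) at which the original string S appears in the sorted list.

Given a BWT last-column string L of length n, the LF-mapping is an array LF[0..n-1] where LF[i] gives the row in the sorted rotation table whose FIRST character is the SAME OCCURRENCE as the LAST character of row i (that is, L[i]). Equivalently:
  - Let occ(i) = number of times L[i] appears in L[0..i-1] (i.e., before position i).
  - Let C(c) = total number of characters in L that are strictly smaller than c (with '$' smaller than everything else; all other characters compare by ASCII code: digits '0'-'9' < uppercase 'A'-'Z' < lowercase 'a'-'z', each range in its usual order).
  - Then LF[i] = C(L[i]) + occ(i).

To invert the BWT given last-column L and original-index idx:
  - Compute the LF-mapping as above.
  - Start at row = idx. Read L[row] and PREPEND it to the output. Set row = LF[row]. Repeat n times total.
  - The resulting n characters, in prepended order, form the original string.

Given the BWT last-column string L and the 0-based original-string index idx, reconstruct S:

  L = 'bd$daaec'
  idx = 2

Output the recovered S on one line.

LF mapping: 3 5 0 6 1 2 7 4
Walk LF starting at row 2, prepending L[row]:
  step 1: row=2, L[2]='$', prepend. Next row=LF[2]=0
  step 2: row=0, L[0]='b', prepend. Next row=LF[0]=3
  step 3: row=3, L[3]='d', prepend. Next row=LF[3]=6
  step 4: row=6, L[6]='e', prepend. Next row=LF[6]=7
  step 5: row=7, L[7]='c', prepend. Next row=LF[7]=4
  step 6: row=4, L[4]='a', prepend. Next row=LF[4]=1
  step 7: row=1, L[1]='d', prepend. Next row=LF[1]=5
  step 8: row=5, L[5]='a', prepend. Next row=LF[5]=2
Reversed output: adacedb$

Answer: adacedb$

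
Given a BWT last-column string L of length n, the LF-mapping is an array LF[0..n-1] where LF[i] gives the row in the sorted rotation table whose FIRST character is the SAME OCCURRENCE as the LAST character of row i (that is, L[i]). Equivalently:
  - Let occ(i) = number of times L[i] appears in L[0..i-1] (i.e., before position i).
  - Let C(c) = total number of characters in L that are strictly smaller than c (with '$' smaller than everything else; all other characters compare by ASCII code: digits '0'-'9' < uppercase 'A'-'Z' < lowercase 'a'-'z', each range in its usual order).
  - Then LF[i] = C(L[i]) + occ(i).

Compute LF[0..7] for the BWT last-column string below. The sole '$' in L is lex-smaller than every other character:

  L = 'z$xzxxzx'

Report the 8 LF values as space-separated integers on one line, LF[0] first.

Answer: 5 0 1 6 2 3 7 4

Derivation:
Char counts: '$':1, 'x':4, 'z':3
C (first-col start): C('$')=0, C('x')=1, C('z')=5
L[0]='z': occ=0, LF[0]=C('z')+0=5+0=5
L[1]='$': occ=0, LF[1]=C('$')+0=0+0=0
L[2]='x': occ=0, LF[2]=C('x')+0=1+0=1
L[3]='z': occ=1, LF[3]=C('z')+1=5+1=6
L[4]='x': occ=1, LF[4]=C('x')+1=1+1=2
L[5]='x': occ=2, LF[5]=C('x')+2=1+2=3
L[6]='z': occ=2, LF[6]=C('z')+2=5+2=7
L[7]='x': occ=3, LF[7]=C('x')+3=1+3=4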